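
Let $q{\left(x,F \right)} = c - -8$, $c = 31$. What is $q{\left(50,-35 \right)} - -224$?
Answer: $263$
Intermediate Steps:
$q{\left(x,F \right)} = 39$ ($q{\left(x,F \right)} = 31 - -8 = 31 + 8 = 39$)
$q{\left(50,-35 \right)} - -224 = 39 - -224 = 39 + 224 = 263$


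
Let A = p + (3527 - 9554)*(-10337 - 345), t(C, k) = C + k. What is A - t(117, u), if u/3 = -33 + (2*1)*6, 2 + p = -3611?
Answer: 64376747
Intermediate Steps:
p = -3613 (p = -2 - 3611 = -3613)
u = -63 (u = 3*(-33 + (2*1)*6) = 3*(-33 + 2*6) = 3*(-33 + 12) = 3*(-21) = -63)
A = 64376801 (A = -3613 + (3527 - 9554)*(-10337 - 345) = -3613 - 6027*(-10682) = -3613 + 64380414 = 64376801)
A - t(117, u) = 64376801 - (117 - 63) = 64376801 - 1*54 = 64376801 - 54 = 64376747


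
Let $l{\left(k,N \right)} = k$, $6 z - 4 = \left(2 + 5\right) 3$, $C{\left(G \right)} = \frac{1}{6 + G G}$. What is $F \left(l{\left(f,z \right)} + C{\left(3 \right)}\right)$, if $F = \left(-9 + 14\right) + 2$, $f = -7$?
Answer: $- \frac{728}{15} \approx -48.533$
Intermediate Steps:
$C{\left(G \right)} = \frac{1}{6 + G^{2}}$
$z = \frac{25}{6}$ ($z = \frac{2}{3} + \frac{\left(2 + 5\right) 3}{6} = \frac{2}{3} + \frac{7 \cdot 3}{6} = \frac{2}{3} + \frac{1}{6} \cdot 21 = \frac{2}{3} + \frac{7}{2} = \frac{25}{6} \approx 4.1667$)
$F = 7$ ($F = 5 + 2 = 7$)
$F \left(l{\left(f,z \right)} + C{\left(3 \right)}\right) = 7 \left(-7 + \frac{1}{6 + 3^{2}}\right) = 7 \left(-7 + \frac{1}{6 + 9}\right) = 7 \left(-7 + \frac{1}{15}\right) = 7 \left(- \frac{104}{15}\right) = - \frac{728}{15}$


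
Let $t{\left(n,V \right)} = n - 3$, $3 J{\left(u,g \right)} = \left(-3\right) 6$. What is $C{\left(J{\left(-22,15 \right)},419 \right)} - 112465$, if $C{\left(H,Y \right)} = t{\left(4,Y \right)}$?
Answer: $-112464$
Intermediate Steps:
$J{\left(u,g \right)} = -6$ ($J{\left(u,g \right)} = \frac{\left(-3\right) 6}{3} = \frac{1}{3} \left(-18\right) = -6$)
$t{\left(n,V \right)} = -3 + n$
$C{\left(H,Y \right)} = 1$ ($C{\left(H,Y \right)} = -3 + 4 = 1$)
$C{\left(J{\left(-22,15 \right)},419 \right)} - 112465 = 1 - 112465 = -112464$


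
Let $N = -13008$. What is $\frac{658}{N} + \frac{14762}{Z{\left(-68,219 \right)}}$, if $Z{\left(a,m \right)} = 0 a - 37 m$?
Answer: $- \frac{10964215}{5855768} \approx -1.8724$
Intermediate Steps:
$Z{\left(a,m \right)} = - 37 m$ ($Z{\left(a,m \right)} = 0 - 37 m = - 37 m$)
$\frac{658}{N} + \frac{14762}{Z{\left(-68,219 \right)}} = \frac{658}{-13008} + \frac{14762}{\left(-37\right) 219} = 658 \left(- \frac{1}{13008}\right) + \frac{14762}{-8103} = - \frac{329}{6504} + 14762 \left(- \frac{1}{8103}\right) = - \frac{329}{6504} - \frac{14762}{8103} = - \frac{10964215}{5855768}$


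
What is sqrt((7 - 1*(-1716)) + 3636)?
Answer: sqrt(5359) ≈ 73.205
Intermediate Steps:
sqrt((7 - 1*(-1716)) + 3636) = sqrt((7 + 1716) + 3636) = sqrt(1723 + 3636) = sqrt(5359)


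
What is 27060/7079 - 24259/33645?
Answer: 738704239/238172955 ≈ 3.1015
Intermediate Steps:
27060/7079 - 24259/33645 = 738704239/238172955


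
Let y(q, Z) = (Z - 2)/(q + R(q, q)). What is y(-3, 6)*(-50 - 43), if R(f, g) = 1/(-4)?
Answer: 1488/13 ≈ 114.46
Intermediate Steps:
R(f, g) = -¼
y(q, Z) = (-2 + Z)/(-¼ + q) (y(q, Z) = (Z - 2)/(q - ¼) = (-2 + Z)/(-¼ + q))
y(-3, 6)*(-50 - 43) = (4*(-2 + 6)/(-1 + 4*(-3)))*(-50 - 43) = (4*4/(-1 - 12))*(-93) = (4*4/(-13))*(-93) = (4*(-1/13)*4)*(-93) = -16/13*(-93) = 1488/13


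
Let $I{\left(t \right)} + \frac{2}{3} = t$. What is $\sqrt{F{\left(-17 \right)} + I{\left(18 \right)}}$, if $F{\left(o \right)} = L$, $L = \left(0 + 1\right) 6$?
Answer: $\frac{\sqrt{210}}{3} \approx 4.8305$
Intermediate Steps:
$I{\left(t \right)} = - \frac{2}{3} + t$
$L = 6$ ($L = 1 \cdot 6 = 6$)
$F{\left(o \right)} = 6$
$\sqrt{F{\left(-17 \right)} + I{\left(18 \right)}} = \sqrt{6 + \left(- \frac{2}{3} + 18\right)} = \sqrt{6 + \frac{52}{3}} = \sqrt{\frac{70}{3}} = \frac{\sqrt{210}}{3}$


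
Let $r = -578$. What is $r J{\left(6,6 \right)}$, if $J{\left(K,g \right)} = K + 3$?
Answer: $-5202$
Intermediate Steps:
$J{\left(K,g \right)} = 3 + K$
$r J{\left(6,6 \right)} = - 578 \left(3 + 6\right) = \left(-578\right) 9 = -5202$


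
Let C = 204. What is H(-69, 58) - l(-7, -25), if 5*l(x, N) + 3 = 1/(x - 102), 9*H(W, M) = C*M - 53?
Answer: 6422507/4905 ≈ 1309.4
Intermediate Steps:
H(W, M) = -53/9 + 68*M/3 (H(W, M) = (204*M - 53)/9 = (-53 + 204*M)/9 = -53/9 + 68*M/3)
l(x, N) = -⅗ + 1/(5*(-102 + x)) (l(x, N) = -⅗ + 1/(5*(x - 102)) = -⅗ + 1/(5*(-102 + x)))
H(-69, 58) - l(-7, -25) = (-53/9 + (68/3)*58) - (307 - 3*(-7))/(5*(-102 - 7)) = (-53/9 + 3944/3) - (307 + 21)/(5*(-109)) = 11779/9 - (-1)*328/(5*109) = 11779/9 - 1*(-328/545) = 11779/9 + 328/545 = 6422507/4905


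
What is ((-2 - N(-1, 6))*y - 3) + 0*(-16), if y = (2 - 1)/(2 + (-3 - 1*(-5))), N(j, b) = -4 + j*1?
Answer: -9/4 ≈ -2.2500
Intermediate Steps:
N(j, b) = -4 + j
y = 1/4 (y = 1/(2 + (-3 + 5)) = 1/(2 + 2) = 1/4 ≈ 0.25000)
((-2 - N(-1, 6))*y - 3) + 0*(-16) = ((-2 - (-4 - 1))*(1/4) - 3) + 0*(-16) = ((-2 - 1*(-5))*(1/4) - 3) + 0 = ((-2 + 5)*(1/4) - 3) + 0 = (3*(1/4) - 3) + 0 = (3/4 - 3) + 0 = -9/4 + 0 = -9/4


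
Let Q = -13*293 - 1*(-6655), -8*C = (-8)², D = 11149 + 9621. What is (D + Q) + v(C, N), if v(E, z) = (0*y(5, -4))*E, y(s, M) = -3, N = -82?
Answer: 23616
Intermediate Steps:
D = 20770
C = -8 (C = -⅛*(-8)² = -⅛*64 = -8)
Q = 2846 (Q = -3809 + 6655 = 2846)
v(E, z) = 0 (v(E, z) = (0*(-3))*E = 0*E = 0)
(D + Q) + v(C, N) = (20770 + 2846) + 0 = 23616 + 0 = 23616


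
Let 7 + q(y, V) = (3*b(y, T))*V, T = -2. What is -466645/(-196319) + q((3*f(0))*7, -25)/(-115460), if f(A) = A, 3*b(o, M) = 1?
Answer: 13471278477/5666747935 ≈ 2.3773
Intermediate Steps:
b(o, M) = 1/3 (b(o, M) = (1/3)*1 = 1/3)
q(y, V) = -7 + V (q(y, V) = -7 + (3*(1/3))*V = -7 + 1*V = -7 + V)
-466645/(-196319) + q((3*f(0))*7, -25)/(-115460) = -466645/(-196319) + (-7 - 25)/(-115460) = -466645*(-1/196319) - 32*(-1/115460) = 466645/196319 + 8/28865 = 13471278477/5666747935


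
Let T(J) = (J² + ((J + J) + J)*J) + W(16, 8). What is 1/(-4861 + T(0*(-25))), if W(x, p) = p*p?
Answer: -1/4797 ≈ -0.00020846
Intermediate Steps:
W(x, p) = p²
T(J) = 64 + 4*J² (T(J) = (J² + ((J + J) + J)*J) + 8² = (J² + (2*J + J)*J) + 64 = (J² + (3*J)*J) + 64 = (J² + 3*J²) + 64 = 4*J² + 64 = 64 + 4*J²)
1/(-4861 + T(0*(-25))) = 1/(-4861 + (64 + 4*(0*(-25))²)) = 1/(-4861 + (64 + 4*0²)) = 1/(-4861 + (64 + 4*0)) = 1/(-4861 + (64 + 0)) = 1/(-4861 + 64) = 1/(-4797) = -1/4797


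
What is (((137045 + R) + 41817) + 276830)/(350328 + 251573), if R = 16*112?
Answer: 457484/601901 ≈ 0.76007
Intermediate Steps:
R = 1792
(((137045 + R) + 41817) + 276830)/(350328 + 251573) = (((137045 + 1792) + 41817) + 276830)/(350328 + 251573) = ((138837 + 41817) + 276830)/601901 = (180654 + 276830)*(1/601901) = 457484*(1/601901) = 457484/601901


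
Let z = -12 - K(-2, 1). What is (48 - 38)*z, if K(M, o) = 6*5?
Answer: -420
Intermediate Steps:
K(M, o) = 30
z = -42 (z = -12 - 1*30 = -12 - 30 = -42)
(48 - 38)*z = (48 - 38)*(-42) = 10*(-42) = -420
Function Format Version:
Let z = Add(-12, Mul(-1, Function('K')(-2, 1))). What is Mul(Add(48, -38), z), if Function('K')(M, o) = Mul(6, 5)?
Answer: -420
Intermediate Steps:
Function('K')(M, o) = 30
z = -42 (z = Add(-12, Mul(-1, 30)) = Add(-12, -30) = -42)
Mul(Add(48, -38), z) = Mul(Add(48, -38), -42) = Mul(10, -42) = -420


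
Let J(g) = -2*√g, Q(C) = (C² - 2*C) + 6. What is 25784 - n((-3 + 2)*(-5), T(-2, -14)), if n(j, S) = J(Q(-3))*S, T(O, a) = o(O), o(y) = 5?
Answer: 25784 + 10*√21 ≈ 25830.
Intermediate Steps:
Q(C) = 6 + C² - 2*C
T(O, a) = 5
n(j, S) = -2*S*√21 (n(j, S) = (-2*√(6 + (-3)² - 2*(-3)))*S = (-2*√(6 + 9 + 6))*S = (-2*√21)*S = -2*S*√21)
25784 - n((-3 + 2)*(-5), T(-2, -14)) = 25784 - (-2)*5*√21 = 25784 - (-10)*√21 = 25784 + 10*√21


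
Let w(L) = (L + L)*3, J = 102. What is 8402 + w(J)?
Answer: 9014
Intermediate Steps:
w(L) = 6*L (w(L) = (2*L)*3 = 6*L)
8402 + w(J) = 8402 + 6*102 = 8402 + 612 = 9014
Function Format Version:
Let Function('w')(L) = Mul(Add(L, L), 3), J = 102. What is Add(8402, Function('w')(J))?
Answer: 9014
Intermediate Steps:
Function('w')(L) = Mul(6, L) (Function('w')(L) = Mul(Mul(2, L), 3) = Mul(6, L))
Add(8402, Function('w')(J)) = Add(8402, Mul(6, 102)) = Add(8402, 612) = 9014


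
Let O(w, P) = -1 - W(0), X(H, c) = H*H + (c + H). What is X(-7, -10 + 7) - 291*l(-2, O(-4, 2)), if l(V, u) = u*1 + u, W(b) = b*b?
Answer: 621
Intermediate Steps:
W(b) = b²
X(H, c) = H + c + H² (X(H, c) = H² + (H + c) = H + c + H²)
O(w, P) = -1 (O(w, P) = -1 - 1*0² = -1 - 1*0 = -1 + 0 = -1)
l(V, u) = 2*u (l(V, u) = u + u = 2*u)
X(-7, -10 + 7) - 291*l(-2, O(-4, 2)) = (-7 + (-10 + 7) + (-7)²) - 582*(-1) = (-7 - 3 + 49) - 291*(-2) = 39 + 582 = 621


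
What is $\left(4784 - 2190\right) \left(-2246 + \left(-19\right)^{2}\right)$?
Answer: $-4889690$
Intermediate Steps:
$\left(4784 - 2190\right) \left(-2246 + \left(-19\right)^{2}\right) = 2594 \left(-2246 + 361\right) = 2594 \left(-1885\right) = -4889690$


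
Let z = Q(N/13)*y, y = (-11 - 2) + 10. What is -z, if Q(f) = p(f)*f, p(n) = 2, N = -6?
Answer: -36/13 ≈ -2.7692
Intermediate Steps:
Q(f) = 2*f
y = -3 (y = -13 + 10 = -3)
z = 36/13 (z = (2*(-6/13))*(-3) = -12/13*(-3) = 36/13 ≈ 2.7692)
-z = -1*36/13 = -36/13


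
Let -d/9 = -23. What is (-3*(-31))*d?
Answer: 19251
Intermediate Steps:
d = 207 (d = -9*(-23) = 207)
(-3*(-31))*d = -3*(-31)*207 = 93*207 = 19251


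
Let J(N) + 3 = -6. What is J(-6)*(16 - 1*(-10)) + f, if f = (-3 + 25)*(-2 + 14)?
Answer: 30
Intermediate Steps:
J(N) = -9 (J(N) = -3 - 6 = -9)
f = 264 (f = 22*12 = 264)
J(-6)*(16 - 1*(-10)) + f = -9*(16 - 1*(-10)) + 264 = -9*(16 + 10) + 264 = -9*26 + 264 = -234 + 264 = 30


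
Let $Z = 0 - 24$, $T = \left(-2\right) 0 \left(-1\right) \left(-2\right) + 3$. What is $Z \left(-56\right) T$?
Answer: $4032$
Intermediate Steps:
$T = 3$ ($T = 0 \left(-1\right) \left(-2\right) + 3 = 0 \left(-2\right) + 3 = 0 + 3 = 3$)
$Z = -24$ ($Z = 0 - 24 = -24$)
$Z \left(-56\right) T = \left(-24\right) \left(-56\right) 3 = 1344 \cdot 3 = 4032$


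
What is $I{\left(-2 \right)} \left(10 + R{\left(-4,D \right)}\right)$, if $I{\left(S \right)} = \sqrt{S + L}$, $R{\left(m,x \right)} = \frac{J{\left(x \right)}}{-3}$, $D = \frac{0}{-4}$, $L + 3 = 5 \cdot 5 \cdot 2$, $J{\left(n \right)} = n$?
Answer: $30 \sqrt{5} \approx 67.082$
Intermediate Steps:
$L = 47$ ($L = -3 + 5 \cdot 5 \cdot 2 = -3 + 25 \cdot 2 = -3 + 50 = 47$)
$D = 0$ ($D = 0 \left(- \frac{1}{4}\right) = 0$)
$R{\left(m,x \right)} = - \frac{x}{3}$ ($R{\left(m,x \right)} = \frac{x}{-3} = x \left(- \frac{1}{3}\right) = - \frac{x}{3}$)
$I{\left(S \right)} = \sqrt{47 + S}$ ($I{\left(S \right)} = \sqrt{S + 47} = \sqrt{47 + S}$)
$I{\left(-2 \right)} \left(10 + R{\left(-4,D \right)}\right) = \sqrt{47 - 2} \left(10 - 0\right) = \sqrt{45} \left(10 + 0\right) = 3 \sqrt{5} \cdot 10 = 30 \sqrt{5}$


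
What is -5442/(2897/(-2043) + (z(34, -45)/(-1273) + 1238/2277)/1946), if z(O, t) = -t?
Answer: 2322722944936548/605116489745 ≈ 3838.5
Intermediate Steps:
-5442/(2897/(-2043) + (z(34, -45)/(-1273) + 1238/2277)/1946) = -5442/(2897/(-2043) + (-1*(-45)/(-1273) + 1238/2277)/1946) = -5442/(2897*(-1/2043) + (45*(-1/1273) + 1238*(1/2277))*(1/1946)) = -5442/(-2897/2043 + (-45/1273 + 1238/2277)*(1/1946)) = -5442/(-2897/2043 + (1473509/2898621)*(1/1946)) = -5442/(-2897/2043 + 1473509/5640716466) = -5442/(-605116489745/426814212594) = -5442*(-426814212594/605116489745) = 2322722944936548/605116489745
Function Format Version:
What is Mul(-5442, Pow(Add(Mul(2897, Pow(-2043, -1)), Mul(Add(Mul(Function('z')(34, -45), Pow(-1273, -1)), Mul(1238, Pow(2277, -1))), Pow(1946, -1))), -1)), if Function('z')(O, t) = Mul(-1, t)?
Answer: Rational(2322722944936548, 605116489745) ≈ 3838.5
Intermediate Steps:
Mul(-5442, Pow(Add(Mul(2897, Pow(-2043, -1)), Mul(Add(Mul(Function('z')(34, -45), Pow(-1273, -1)), Mul(1238, Pow(2277, -1))), Pow(1946, -1))), -1)) = Mul(-5442, Pow(Add(Mul(2897, Pow(-2043, -1)), Mul(Add(Mul(Mul(-1, -45), Pow(-1273, -1)), Mul(1238, Pow(2277, -1))), Pow(1946, -1))), -1)) = Mul(-5442, Pow(Add(Mul(2897, Rational(-1, 2043)), Mul(Add(Mul(45, Rational(-1, 1273)), Mul(1238, Rational(1, 2277))), Rational(1, 1946))), -1)) = Mul(-5442, Pow(Add(Rational(-2897, 2043), Mul(Add(Rational(-45, 1273), Rational(1238, 2277)), Rational(1, 1946))), -1)) = Mul(-5442, Pow(Add(Rational(-2897, 2043), Mul(Rational(1473509, 2898621), Rational(1, 1946))), -1)) = Mul(-5442, Pow(Add(Rational(-2897, 2043), Rational(1473509, 5640716466)), -1)) = Mul(-5442, Pow(Rational(-605116489745, 426814212594), -1)) = Mul(-5442, Rational(-426814212594, 605116489745)) = Rational(2322722944936548, 605116489745)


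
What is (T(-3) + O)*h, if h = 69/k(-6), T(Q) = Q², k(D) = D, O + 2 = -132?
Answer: 2875/2 ≈ 1437.5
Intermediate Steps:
O = -134 (O = -2 - 132 = -134)
h = -23/2 (h = 69/(-6) = 69*(-⅙) = -23/2 ≈ -11.500)
(T(-3) + O)*h = ((-3)² - 134)*(-23/2) = (9 - 134)*(-23/2) = -125*(-23/2) = 2875/2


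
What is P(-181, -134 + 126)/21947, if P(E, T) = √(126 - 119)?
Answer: √7/21947 ≈ 0.00012055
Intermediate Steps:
P(E, T) = √7
P(-181, -134 + 126)/21947 = √7/21947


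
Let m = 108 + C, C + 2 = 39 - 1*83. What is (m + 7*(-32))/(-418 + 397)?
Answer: 54/7 ≈ 7.7143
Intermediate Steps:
C = -46 (C = -2 + (39 - 1*83) = -2 + (39 - 83) = -2 - 44 = -46)
m = 62 (m = 108 - 46 = 62)
(m + 7*(-32))/(-418 + 397) = (62 + 7*(-32))/(-418 + 397) = (62 - 224)/(-21) = -162*(-1/21) = 54/7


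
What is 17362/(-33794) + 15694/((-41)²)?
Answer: 250588757/28403857 ≈ 8.8224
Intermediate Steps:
17362/(-33794) + 15694/((-41)²) = 17362*(-1/33794) + 15694/1681 = -8681/16897 + 15694*(1/1681) = -8681/16897 + 15694/1681 = 250588757/28403857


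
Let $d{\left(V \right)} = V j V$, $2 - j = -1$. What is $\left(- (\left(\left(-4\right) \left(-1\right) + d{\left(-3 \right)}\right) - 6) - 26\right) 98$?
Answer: $-4998$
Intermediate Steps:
$j = 3$ ($j = 2 - -1 = 2 + 1 = 3$)
$d{\left(V \right)} = 3 V^{2}$ ($d{\left(V \right)} = V 3 V = 3 V V = 3 V^{2}$)
$\left(- (\left(\left(-4\right) \left(-1\right) + d{\left(-3 \right)}\right) - 6) - 26\right) 98 = \left(- (\left(\left(-4\right) \left(-1\right) + 3 \left(-3\right)^{2}\right) - 6) - 26\right) 98 = \left(- (\left(4 + 3 \cdot 9\right) - 6) - 26\right) 98 = \left(- (\left(4 + 27\right) - 6) - 26\right) 98 = \left(- (31 - 6) - 26\right) 98 = \left(\left(-1\right) 25 - 26\right) 98 = \left(-25 - 26\right) 98 = \left(-51\right) 98 = -4998$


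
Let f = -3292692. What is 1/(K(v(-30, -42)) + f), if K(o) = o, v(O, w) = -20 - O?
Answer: -1/3292682 ≈ -3.0370e-7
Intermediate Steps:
1/(K(v(-30, -42)) + f) = 1/((-20 - 1*(-30)) - 3292692) = 1/((-20 + 30) - 3292692) = 1/(10 - 3292692) = 1/(-3292682) = -1/3292682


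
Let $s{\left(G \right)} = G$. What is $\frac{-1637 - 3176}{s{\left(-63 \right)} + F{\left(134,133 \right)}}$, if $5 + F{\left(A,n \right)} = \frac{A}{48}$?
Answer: $\frac{115512}{1565} \approx 73.81$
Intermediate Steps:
$F{\left(A,n \right)} = -5 + \frac{A}{48}$
$\frac{-1637 - 3176}{s{\left(-63 \right)} + F{\left(134,133 \right)}} = \frac{-1637 - 3176}{-63 + \left(-5 + \frac{1}{48} \cdot 134\right)} = - \frac{4813}{-63 + \left(-5 + \frac{67}{24}\right)} = - \frac{4813}{-63 - \frac{53}{24}} = - \frac{4813}{- \frac{1565}{24}} = \left(-4813\right) \left(- \frac{24}{1565}\right) = \frac{115512}{1565}$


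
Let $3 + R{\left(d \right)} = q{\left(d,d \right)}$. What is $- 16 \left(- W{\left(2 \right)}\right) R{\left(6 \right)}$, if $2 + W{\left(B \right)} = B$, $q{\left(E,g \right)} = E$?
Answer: $0$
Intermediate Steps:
$W{\left(B \right)} = -2 + B$
$R{\left(d \right)} = -3 + d$
$- 16 \left(- W{\left(2 \right)}\right) R{\left(6 \right)} = - 16 \left(- (-2 + 2)\right) \left(-3 + 6\right) = - 16 \left(\left(-1\right) 0\right) 3 = \left(-16\right) 0 \cdot 3 = 0 \cdot 3 = 0$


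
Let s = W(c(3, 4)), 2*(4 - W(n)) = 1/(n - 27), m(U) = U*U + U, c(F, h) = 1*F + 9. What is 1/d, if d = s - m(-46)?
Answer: -30/61979 ≈ -0.00048403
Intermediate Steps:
c(F, h) = 9 + F (c(F, h) = F + 9 = 9 + F)
m(U) = U + U² (m(U) = U² + U = U + U²)
W(n) = 4 - 1/(2*(-27 + n)) (W(n) = 4 - 1/(2*(n - 27)) = 4 - 1/(2*(-27 + n)))
s = 121/30 (s = (-217 + 8*(9 + 3))/(2*(-27 + (9 + 3))) = (-217 + 8*12)/(2*(-27 + 12)) = (½)*(-217 + 96)/(-15) = (½)*(-1/15)*(-121) = 121/30 ≈ 4.0333)
d = -61979/30 (d = 121/30 - (-46)*(1 - 46) = 121/30 - (-46)*(-45) = 121/30 - 1*2070 = 121/30 - 2070 = -61979/30 ≈ -2066.0)
1/d = 1/(-61979/30) = -30/61979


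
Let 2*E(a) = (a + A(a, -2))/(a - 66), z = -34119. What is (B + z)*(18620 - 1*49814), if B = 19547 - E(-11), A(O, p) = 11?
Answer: 454558968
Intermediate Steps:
E(a) = (11 + a)/(2*(-66 + a)) (E(a) = ((a + 11)/(a - 66))/2 = ((11 + a)/(-66 + a))/2 = (11 + a)/(2*(-66 + a)))
B = 19547 (B = 19547 - (11 - 11)/(2*(-66 - 11)) = 19547 - 0/(2*(-77)) = 19547 - (-1)*0/(2*77) = 19547 - 1*0 = 19547 + 0 = 19547)
(B + z)*(18620 - 1*49814) = (19547 - 34119)*(18620 - 1*49814) = -14572*(18620 - 49814) = -14572*(-31194) = 454558968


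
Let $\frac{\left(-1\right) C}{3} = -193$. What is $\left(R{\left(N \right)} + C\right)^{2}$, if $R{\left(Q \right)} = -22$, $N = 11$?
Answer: $310249$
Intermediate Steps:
$C = 579$ ($C = \left(-3\right) \left(-193\right) = 579$)
$\left(R{\left(N \right)} + C\right)^{2} = \left(-22 + 579\right)^{2} = 557^{2} = 310249$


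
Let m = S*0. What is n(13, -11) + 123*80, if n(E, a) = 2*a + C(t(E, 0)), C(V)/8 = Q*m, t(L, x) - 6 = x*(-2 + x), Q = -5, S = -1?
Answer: 9818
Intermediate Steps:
t(L, x) = 6 + x*(-2 + x)
m = 0 (m = -1*0 = 0)
C(V) = 0 (C(V) = 8*(-5*0) = 8*0 = 0)
n(E, a) = 2*a (n(E, a) = 2*a + 0 = 2*a)
n(13, -11) + 123*80 = 2*(-11) + 123*80 = -22 + 9840 = 9818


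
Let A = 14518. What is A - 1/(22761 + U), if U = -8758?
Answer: 203295553/14003 ≈ 14518.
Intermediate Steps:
A - 1/(22761 + U) = 14518 - 1/(22761 - 8758) = 14518 - 1/14003 = 203295553/14003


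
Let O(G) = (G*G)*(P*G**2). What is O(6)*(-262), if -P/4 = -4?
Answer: -5432832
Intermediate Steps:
P = 16 (P = -4*(-4) = 16)
O(G) = 16*G**4 (O(G) = (G*G)*(16*G**2) = G**2*(16*G**2) = 16*G**4)
O(6)*(-262) = (16*6**4)*(-262) = (16*1296)*(-262) = 20736*(-262) = -5432832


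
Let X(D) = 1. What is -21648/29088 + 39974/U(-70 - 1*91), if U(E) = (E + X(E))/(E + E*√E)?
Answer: 975007781/24240 + 3217907*I*√161/80 ≈ 40223.0 + 5.1038e+5*I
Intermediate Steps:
U(E) = (1 + E)/(E + E^(3/2)) (U(E) = (E + 1)/(E + E*√E) = (1 + E)/(E + E^(3/2)))
-21648/29088 + 39974/U(-70 - 1*91) = -21648/29088 + 39974/(((1 + (-70 - 1*91))/((-70 - 1*91) + (-70 - 1*91)^(3/2)))) = -21648*1/29088 + 39974/(((1 + (-70 - 91))/((-70 - 91) + (-70 - 91)^(3/2)))) = -451/606 + 39974/(((1 - 161)/(-161 + (-161)^(3/2)))) = -451/606 + 39974/((-160/(-161 - 161*I*√161))) = -451/606 + 39974*(161/160 + 161*I*√161/160) = -451/606 + (3217907/80 + 3217907*I*√161/80) = 975007781/24240 + 3217907*I*√161/80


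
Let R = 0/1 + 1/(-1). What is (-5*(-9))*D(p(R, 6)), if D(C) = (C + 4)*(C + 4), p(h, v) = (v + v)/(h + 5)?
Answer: 2205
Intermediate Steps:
R = -1 (R = 0*1 + 1*(-1) = 0 - 1 = -1)
p(h, v) = 2*v/(5 + h) (p(h, v) = (2*v)/(5 + h) = 2*v/(5 + h))
D(C) = (4 + C)² (D(C) = (4 + C)*(4 + C) = (4 + C)²)
(-5*(-9))*D(p(R, 6)) = (-5*(-9))*(4 + 2*6/(5 - 1))² = 45*(4 + 2*6/4)² = 45*(4 + 2*6*(¼))² = 45*(4 + 3)² = 45*7² = 45*49 = 2205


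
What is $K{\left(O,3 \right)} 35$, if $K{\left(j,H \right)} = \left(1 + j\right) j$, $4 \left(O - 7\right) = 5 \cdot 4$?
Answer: $5460$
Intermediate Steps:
$O = 12$ ($O = 7 + \frac{5 \cdot 4}{4} = 7 + \frac{1}{4} \cdot 20 = 7 + 5 = 12$)
$K{\left(j,H \right)} = j \left(1 + j\right)$
$K{\left(O,3 \right)} 35 = 12 \left(1 + 12\right) 35 = 12 \cdot 13 \cdot 35 = 156 \cdot 35 = 5460$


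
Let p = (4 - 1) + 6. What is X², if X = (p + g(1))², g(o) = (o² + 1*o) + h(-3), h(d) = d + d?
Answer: 625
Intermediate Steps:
h(d) = 2*d
p = 9 (p = 3 + 6 = 9)
g(o) = -6 + o + o² (g(o) = (o² + 1*o) + 2*(-3) = (o² + o) - 6 = (o + o²) - 6 = -6 + o + o²)
X = 25 (X = (9 + (-6 + 1 + 1²))² = (9 + (-6 + 1 + 1))² = (9 - 4)² = 5² = 25)
X² = 25² = 625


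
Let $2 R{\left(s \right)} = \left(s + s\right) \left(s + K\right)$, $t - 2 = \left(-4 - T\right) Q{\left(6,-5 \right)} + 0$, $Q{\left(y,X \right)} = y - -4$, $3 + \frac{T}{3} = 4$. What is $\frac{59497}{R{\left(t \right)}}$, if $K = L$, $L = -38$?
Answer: $\frac{59497}{7208} \approx 8.2543$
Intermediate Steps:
$T = 3$ ($T = -9 + 3 \cdot 4 = -9 + 12 = 3$)
$Q{\left(y,X \right)} = 4 + y$ ($Q{\left(y,X \right)} = y + 4 = 4 + y$)
$K = -38$
$t = -68$ ($t = 2 + \left(\left(-4 - 3\right) \left(4 + 6\right) + 0\right) = 2 + \left(\left(-4 - 3\right) 10 + 0\right) = 2 + \left(\left(-7\right) 10 + 0\right) = 2 + \left(-70 + 0\right) = 2 - 70 = -68$)
$R{\left(s \right)} = s \left(-38 + s\right)$ ($R{\left(s \right)} = \frac{\left(s + s\right) \left(s - 38\right)}{2} = \frac{2 s \left(-38 + s\right)}{2} = s \left(-38 + s\right)$)
$\frac{59497}{R{\left(t \right)}} = \frac{59497}{\left(-68\right) \left(-38 - 68\right)} = \frac{59497}{\left(-68\right) \left(-106\right)} = \frac{59497}{7208}$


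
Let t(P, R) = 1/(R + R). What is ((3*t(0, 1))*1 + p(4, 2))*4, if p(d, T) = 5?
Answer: 26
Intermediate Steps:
t(P, R) = 1/(2*R)
((3*t(0, 1))*1 + p(4, 2))*4 = ((3*((½)/1))*1 + 5)*4 = ((3*((½)*1))*1 + 5)*4 = ((3*(½))*1 + 5)*4 = ((3/2)*1 + 5)*4 = (3/2 + 5)*4 = (13/2)*4 = 26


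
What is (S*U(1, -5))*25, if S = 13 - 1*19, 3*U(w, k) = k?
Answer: 250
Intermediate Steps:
U(w, k) = k/3
S = -6 (S = 13 - 19 = -6)
(S*U(1, -5))*25 = -2*(-5)*25 = -6*(-5/3)*25 = 10*25 = 250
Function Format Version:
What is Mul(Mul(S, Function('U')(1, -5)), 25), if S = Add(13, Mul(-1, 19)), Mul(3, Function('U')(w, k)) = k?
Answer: 250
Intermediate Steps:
Function('U')(w, k) = Mul(Rational(1, 3), k)
S = -6 (S = Add(13, -19) = -6)
Mul(Mul(S, Function('U')(1, -5)), 25) = Mul(Mul(-6, Mul(Rational(1, 3), -5)), 25) = Mul(Mul(-6, Rational(-5, 3)), 25) = Mul(10, 25) = 250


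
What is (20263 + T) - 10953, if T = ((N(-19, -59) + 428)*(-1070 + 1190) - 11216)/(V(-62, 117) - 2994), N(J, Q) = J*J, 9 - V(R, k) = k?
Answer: 14398078/1551 ≈ 9283.1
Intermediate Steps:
V(R, k) = 9 - k
N(J, Q) = J²
T = -41732/1551 (T = (((-19)² + 428)*(-1070 + 1190) - 11216)/((9 - 1*117) - 2994) = ((361 + 428)*120 - 11216)/((9 - 117) - 2994) = (789*120 - 11216)/(-108 - 2994) = (94680 - 11216)/(-3102) = 83464*(-1/3102) = -41732/1551 ≈ -26.907)
(20263 + T) - 10953 = (20263 - 41732/1551) - 10953 = 31386181/1551 - 10953 = 14398078/1551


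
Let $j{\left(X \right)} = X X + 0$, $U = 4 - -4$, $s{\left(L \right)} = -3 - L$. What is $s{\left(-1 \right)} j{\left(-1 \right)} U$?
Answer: $-16$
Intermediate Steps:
$U = 8$ ($U = 4 + 4 = 8$)
$j{\left(X \right)} = X^{2}$ ($j{\left(X \right)} = X^{2} + 0 = X^{2}$)
$s{\left(-1 \right)} j{\left(-1 \right)} U = \left(-3 - -1\right) \left(-1\right)^{2} \cdot 8 = \left(-3 + 1\right) 1 \cdot 8 = \left(-2\right) 1 \cdot 8 = \left(-2\right) 8 = -16$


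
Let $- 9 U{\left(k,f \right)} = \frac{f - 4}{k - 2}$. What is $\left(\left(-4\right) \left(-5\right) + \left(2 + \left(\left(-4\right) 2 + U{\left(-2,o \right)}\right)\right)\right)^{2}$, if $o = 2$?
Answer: $\frac{63001}{324} \approx 194.45$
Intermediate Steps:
$U{\left(k,f \right)} = - \frac{-4 + f}{9 \left(-2 + k\right)}$ ($U{\left(k,f \right)} = - \frac{\left(f - 4\right) \frac{1}{k - 2}}{9} = - \frac{\left(-4 + f\right) \frac{1}{-2 + k}}{9} = - \frac{\frac{1}{-2 + k} \left(-4 + f\right)}{9} = - \frac{-4 + f}{9 \left(-2 + k\right)}$)
$\left(\left(-4\right) \left(-5\right) + \left(2 + \left(\left(-4\right) 2 + U{\left(-2,o \right)}\right)\right)\right)^{2} = \left(\left(-4\right) \left(-5\right) + \left(2 - \left(8 - \frac{4 - 2}{9 \left(-2 - 2\right)}\right)\right)\right)^{2} = \left(20 + \left(2 - \left(8 - \frac{4 - 2}{9 \left(-4\right)}\right)\right)\right)^{2} = \left(20 + \left(2 - \left(8 + \frac{1}{36} \cdot 2\right)\right)\right)^{2} = \left(20 + \left(2 - \frac{145}{18}\right)\right)^{2} = \left(20 - \frac{109}{18}\right)^{2} = \left(\frac{251}{18}\right)^{2} = \frac{63001}{324}$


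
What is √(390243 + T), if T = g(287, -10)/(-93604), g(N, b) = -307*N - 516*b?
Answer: √854800824460121/46802 ≈ 624.70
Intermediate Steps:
g(N, b) = -516*b - 307*N
T = 82949/93604 (T = (-516*(-10) - 307*287)/(-93604) = (5160 - 88109)*(-1/93604) = -82949*(-1/93604) = 82949/93604 ≈ 0.88617)
√(390243 + T) = √(390243 + 82949/93604) = √(36528388721/93604) = √854800824460121/46802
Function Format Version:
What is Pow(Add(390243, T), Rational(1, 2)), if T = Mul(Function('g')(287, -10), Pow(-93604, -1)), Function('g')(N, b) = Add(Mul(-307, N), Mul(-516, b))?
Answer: Mul(Rational(1, 46802), Pow(854800824460121, Rational(1, 2))) ≈ 624.70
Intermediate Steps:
Function('g')(N, b) = Add(Mul(-516, b), Mul(-307, N))
T = Rational(82949, 93604) (T = Mul(Add(Mul(-516, -10), Mul(-307, 287)), Pow(-93604, -1)) = Mul(Add(5160, -88109), Rational(-1, 93604)) = Mul(-82949, Rational(-1, 93604)) = Rational(82949, 93604) ≈ 0.88617)
Pow(Add(390243, T), Rational(1, 2)) = Pow(Add(390243, Rational(82949, 93604)), Rational(1, 2)) = Pow(Rational(36528388721, 93604), Rational(1, 2)) = Mul(Rational(1, 46802), Pow(854800824460121, Rational(1, 2)))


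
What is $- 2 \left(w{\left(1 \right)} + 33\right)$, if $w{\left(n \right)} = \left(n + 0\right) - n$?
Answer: $-66$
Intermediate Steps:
$w{\left(n \right)} = 0$ ($w{\left(n \right)} = n - n = 0$)
$- 2 \left(w{\left(1 \right)} + 33\right) = - 2 \left(0 + 33\right) = \left(-2\right) 33 = -66$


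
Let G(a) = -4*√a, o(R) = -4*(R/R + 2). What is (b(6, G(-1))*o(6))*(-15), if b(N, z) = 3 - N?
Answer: -540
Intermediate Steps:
o(R) = -12 (o(R) = -4*(1 + 2) = -4*3 = -12)
(b(6, G(-1))*o(6))*(-15) = ((3 - 1*6)*(-12))*(-15) = ((3 - 6)*(-12))*(-15) = -3*(-12)*(-15) = 36*(-15) = -540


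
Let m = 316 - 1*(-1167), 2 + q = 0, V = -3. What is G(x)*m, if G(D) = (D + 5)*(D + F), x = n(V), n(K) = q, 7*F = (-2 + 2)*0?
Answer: -8898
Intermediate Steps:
q = -2 (q = -2 + 0 = -2)
F = 0 (F = ((-2 + 2)*0)/7 = (0*0)/7 = (⅐)*0 = 0)
n(K) = -2
x = -2
m = 1483 (m = 316 + 1167 = 1483)
G(D) = D*(5 + D) (G(D) = (D + 5)*(D + 0) = (5 + D)*D = D*(5 + D))
G(x)*m = -2*(5 - 2)*1483 = -2*3*1483 = -6*1483 = -8898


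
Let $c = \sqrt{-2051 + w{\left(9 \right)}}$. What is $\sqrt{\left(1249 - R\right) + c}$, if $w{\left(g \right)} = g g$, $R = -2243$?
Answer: $\sqrt{3492 + i \sqrt{1970}} \approx 59.094 + 0.3755 i$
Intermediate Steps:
$w{\left(g \right)} = g^{2}$
$c = i \sqrt{1970}$ ($c = \sqrt{-2051 + 9^{2}} = \sqrt{-2051 + 81} = \sqrt{-1970} = i \sqrt{1970} \approx 44.385 i$)
$\sqrt{\left(1249 - R\right) + c} = \sqrt{\left(1249 - -2243\right) + i \sqrt{1970}} = \sqrt{\left(1249 + 2243\right) + i \sqrt{1970}} = \sqrt{3492 + i \sqrt{1970}}$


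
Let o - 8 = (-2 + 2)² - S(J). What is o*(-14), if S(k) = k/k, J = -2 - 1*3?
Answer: -98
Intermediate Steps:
J = -5 (J = -2 - 3 = -5)
S(k) = 1
o = 7 (o = 8 + ((-2 + 2)² - 1*1) = 8 + (0² - 1) = 8 + (0 - 1) = 8 - 1 = 7)
o*(-14) = 7*(-14) = -98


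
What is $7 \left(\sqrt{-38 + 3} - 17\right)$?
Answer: $-119 + 7 i \sqrt{35} \approx -119.0 + 41.413 i$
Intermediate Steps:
$7 \left(\sqrt{-38 + 3} - 17\right) = 7 \left(\sqrt{-35} - 17\right) = 7 \left(i \sqrt{35} - 17\right) = 7 \left(-17 + i \sqrt{35}\right) = -119 + 7 i \sqrt{35}$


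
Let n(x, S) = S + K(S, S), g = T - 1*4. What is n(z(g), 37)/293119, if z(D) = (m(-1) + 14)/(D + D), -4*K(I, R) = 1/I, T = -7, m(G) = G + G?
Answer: 5475/43381612 ≈ 0.00012621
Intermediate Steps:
m(G) = 2*G
K(I, R) = -1/(4*I)
g = -11 (g = -7 - 1*4 = -7 - 4 = -11)
z(D) = 6/D (z(D) = (2*(-1) + 14)/(D + D) = (-2 + 14)/((2*D)) = 12*(1/(2*D)) = 6/D)
n(x, S) = S - 1/(4*S)
n(z(g), 37)/293119 = (37 - 1/4/37)/293119 = (37 - 1/4*1/37)*(1/293119) = (37 - 1/148)*(1/293119) = (5475/148)*(1/293119) = 5475/43381612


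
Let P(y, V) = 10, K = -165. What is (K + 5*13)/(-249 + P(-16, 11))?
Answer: 100/239 ≈ 0.41841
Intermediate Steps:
(K + 5*13)/(-249 + P(-16, 11)) = (-165 + 5*13)/(-249 + 10) = (-165 + 65)/(-239) = -100*(-1/239) = 100/239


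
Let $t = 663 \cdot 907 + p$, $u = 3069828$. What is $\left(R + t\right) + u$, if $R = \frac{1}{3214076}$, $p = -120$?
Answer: $\frac{11799030485725}{3214076} \approx 3.671 \cdot 10^{6}$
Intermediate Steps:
$t = 601221$ ($t = 663 \cdot 907 - 120 = 601341 - 120 = 601221$)
$R = \frac{1}{3214076} \approx 3.1113 \cdot 10^{-7}$
$\left(R + t\right) + u = \left(\frac{1}{3214076} + 601221\right) + 3069828 = \frac{1932369986797}{3214076} + 3069828 = \frac{11799030485725}{3214076}$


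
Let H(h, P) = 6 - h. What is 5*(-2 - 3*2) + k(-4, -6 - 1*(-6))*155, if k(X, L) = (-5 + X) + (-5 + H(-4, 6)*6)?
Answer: 7090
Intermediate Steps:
k(X, L) = 50 + X (k(X, L) = (-5 + X) + (-5 + (6 - 1*(-4))*6) = (-5 + X) + (-5 + (6 + 4)*6) = (-5 + X) + (-5 + 10*6) = (-5 + X) + (-5 + 60) = (-5 + X) + 55 = 50 + X)
5*(-2 - 3*2) + k(-4, -6 - 1*(-6))*155 = 5*(-2 - 3*2) + (50 - 4)*155 = 5*(-2 - 6) + 46*155 = 5*(-8) + 7130 = -40 + 7130 = 7090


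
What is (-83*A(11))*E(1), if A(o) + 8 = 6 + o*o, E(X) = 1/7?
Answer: -1411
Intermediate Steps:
E(X) = ⅐
A(o) = -2 + o² (A(o) = -8 + (6 + o*o) = -8 + (6 + o²) = -2 + o²)
(-83*A(11))*E(1) = -83*(-2 + 11²)*(⅐) = -83*(-2 + 121)*(⅐) = -83*119*(⅐) = -9877*⅐ = -1411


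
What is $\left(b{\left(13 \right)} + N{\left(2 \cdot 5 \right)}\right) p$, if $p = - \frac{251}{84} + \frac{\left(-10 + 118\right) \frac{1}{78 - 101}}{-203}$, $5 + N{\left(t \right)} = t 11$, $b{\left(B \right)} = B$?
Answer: $- \frac{9801139}{28014} \approx -349.87$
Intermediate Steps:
$N{\left(t \right)} = -5 + 11 t$ ($N{\left(t \right)} = -5 + t 11 = -5 + 11 t$)
$p = - \frac{166121}{56028}$ ($p = \left(-251\right) \frac{1}{84} + \frac{108}{-23} \left(- \frac{1}{203}\right) = - \frac{251}{84} + 108 \left(- \frac{1}{23}\right) \left(- \frac{1}{203}\right) = - \frac{251}{84} - - \frac{108}{4669} = - \frac{251}{84} + \frac{108}{4669} = - \frac{166121}{56028} \approx -2.965$)
$\left(b{\left(13 \right)} + N{\left(2 \cdot 5 \right)}\right) p = \left(13 - \left(5 - 11 \cdot 2 \cdot 5\right)\right) \left(- \frac{166121}{56028}\right) = \left(13 + \left(-5 + 11 \cdot 10\right)\right) \left(- \frac{166121}{56028}\right) = \left(13 + \left(-5 + 110\right)\right) \left(- \frac{166121}{56028}\right) = \left(13 + 105\right) \left(- \frac{166121}{56028}\right) = 118 \left(- \frac{166121}{56028}\right) = - \frac{9801139}{28014}$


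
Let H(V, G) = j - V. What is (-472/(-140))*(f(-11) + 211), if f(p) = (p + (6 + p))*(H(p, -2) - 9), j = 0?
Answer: 21122/35 ≈ 603.49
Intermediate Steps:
H(V, G) = -V (H(V, G) = 0 - V = -V)
f(p) = (-9 - p)*(6 + 2*p) (f(p) = (p + (6 + p))*(-p - 9) = (6 + 2*p)*(-9 - p) = (-9 - p)*(6 + 2*p))
(-472/(-140))*(f(-11) + 211) = (-472/(-140))*((-54 - 24*(-11) - 2*(-11)²) + 211) = (-472*(-1/140))*((-54 + 264 - 2*121) + 211) = 118*((-54 + 264 - 242) + 211)/35 = 118*(-32 + 211)/35 = (118/35)*179 = 21122/35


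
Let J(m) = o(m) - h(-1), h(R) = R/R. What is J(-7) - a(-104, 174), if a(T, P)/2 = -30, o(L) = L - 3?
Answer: 49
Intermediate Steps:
o(L) = -3 + L
a(T, P) = -60 (a(T, P) = 2*(-30) = -60)
h(R) = 1
J(m) = -4 + m (J(m) = (-3 + m) - 1*1 = (-3 + m) - 1 = -4 + m)
J(-7) - a(-104, 174) = (-4 - 7) - 1*(-60) = -11 + 60 = 49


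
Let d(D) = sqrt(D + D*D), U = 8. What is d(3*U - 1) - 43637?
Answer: -43637 + 2*sqrt(138) ≈ -43614.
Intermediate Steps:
d(D) = sqrt(D + D**2)
d(3*U - 1) - 43637 = sqrt((3*8 - 1)*(1 + (3*8 - 1))) - 43637 = sqrt((24 - 1)*(1 + (24 - 1))) - 43637 = sqrt(23*(1 + 23)) - 43637 = sqrt(23*24) - 43637 = sqrt(552) - 43637 = 2*sqrt(138) - 43637 = -43637 + 2*sqrt(138)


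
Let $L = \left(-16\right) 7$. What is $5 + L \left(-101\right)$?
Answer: $11317$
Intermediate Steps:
$L = -112$
$5 + L \left(-101\right) = 5 - -11312 = 5 + 11312 = 11317$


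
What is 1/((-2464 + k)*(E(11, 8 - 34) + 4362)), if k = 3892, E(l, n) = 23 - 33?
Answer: 1/6214656 ≈ 1.6091e-7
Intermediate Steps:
E(l, n) = -10
1/((-2464 + k)*(E(11, 8 - 34) + 4362)) = 1/((-2464 + 3892)*(-10 + 4362)) = 1/(1428*4352) = 1/6214656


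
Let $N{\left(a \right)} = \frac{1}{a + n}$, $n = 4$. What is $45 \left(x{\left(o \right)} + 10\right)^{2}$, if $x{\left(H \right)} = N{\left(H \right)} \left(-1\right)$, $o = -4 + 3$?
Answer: $4205$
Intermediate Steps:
$o = -1$
$N{\left(a \right)} = \frac{1}{4 + a}$ ($N{\left(a \right)} = \frac{1}{a + 4} = \frac{1}{4 + a}$)
$x{\left(H \right)} = - \frac{1}{4 + H}$ ($x{\left(H \right)} = \frac{1}{4 + H} \left(-1\right) = - \frac{1}{4 + H}$)
$45 \left(x{\left(o \right)} + 10\right)^{2} = 45 \left(- \frac{1}{4 - 1} + 10\right)^{2} = 45 \left(- \frac{1}{3} + 10\right)^{2} = 45 \left(\frac{29}{3}\right)^{2} = 45 \cdot \frac{841}{9} = 4205$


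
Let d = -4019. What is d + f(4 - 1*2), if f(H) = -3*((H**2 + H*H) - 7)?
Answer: -4022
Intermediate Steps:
f(H) = 21 - 6*H**2 (f(H) = -3*((H**2 + H**2) - 7) = -3*(2*H**2 - 7) = -3*(-7 + 2*H**2) = 21 - 6*H**2)
d + f(4 - 1*2) = -4019 + (21 - 6*(4 - 1*2)**2) = -4019 + (21 - 6*(4 - 2)**2) = -4019 + (21 - 6*2**2) = -4019 + (21 - 6*4) = -4019 + (21 - 24) = -4019 - 3 = -4022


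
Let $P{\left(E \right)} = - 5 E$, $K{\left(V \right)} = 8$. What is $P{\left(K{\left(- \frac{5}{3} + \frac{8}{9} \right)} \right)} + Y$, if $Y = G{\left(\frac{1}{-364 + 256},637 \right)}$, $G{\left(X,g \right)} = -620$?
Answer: $-660$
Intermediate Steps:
$Y = -620$
$P{\left(K{\left(- \frac{5}{3} + \frac{8}{9} \right)} \right)} + Y = \left(-5\right) 8 - 620 = -40 - 620 = -660$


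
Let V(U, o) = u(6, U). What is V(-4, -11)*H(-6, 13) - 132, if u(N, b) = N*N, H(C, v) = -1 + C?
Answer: -384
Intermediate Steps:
u(N, b) = N**2
V(U, o) = 36 (V(U, o) = 6**2 = 36)
V(-4, -11)*H(-6, 13) - 132 = 36*(-1 - 6) - 132 = 36*(-7) - 132 = -252 - 132 = -384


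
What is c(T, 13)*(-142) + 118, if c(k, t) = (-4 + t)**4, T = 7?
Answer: -931544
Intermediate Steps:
c(T, 13)*(-142) + 118 = (-4 + 13)**4*(-142) + 118 = 9**4*(-142) + 118 = 6561*(-142) + 118 = -931662 + 118 = -931544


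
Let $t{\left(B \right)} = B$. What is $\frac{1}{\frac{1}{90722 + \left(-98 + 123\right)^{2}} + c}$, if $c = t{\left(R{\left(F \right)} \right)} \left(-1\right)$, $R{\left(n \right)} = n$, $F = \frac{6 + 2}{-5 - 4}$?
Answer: $\frac{274041}{243595} \approx 1.125$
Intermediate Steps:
$F = - \frac{8}{9}$ ($F = \frac{8}{-9} = 8 \left(- \frac{1}{9}\right) = - \frac{8}{9} \approx -0.88889$)
$c = \frac{8}{9}$ ($c = \left(- \frac{8}{9}\right) \left(-1\right) = \frac{8}{9} \approx 0.88889$)
$\frac{1}{\frac{1}{90722 + \left(-98 + 123\right)^{2}} + c} = \frac{1}{\frac{1}{90722 + \left(-98 + 123\right)^{2}} + \frac{8}{9}} = \frac{1}{\frac{1}{90722 + 25^{2}} + \frac{8}{9}} = \frac{1}{\frac{1}{90722 + 625} + \frac{8}{9}} = \frac{1}{\frac{1}{91347} + \frac{8}{9}} = \frac{1}{\frac{243595}{274041}} = \frac{274041}{243595}$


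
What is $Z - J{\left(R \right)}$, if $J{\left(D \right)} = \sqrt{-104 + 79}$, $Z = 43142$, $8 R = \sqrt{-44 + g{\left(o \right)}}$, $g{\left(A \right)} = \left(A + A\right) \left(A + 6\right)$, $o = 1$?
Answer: $43142 - 5 i \approx 43142.0 - 5.0 i$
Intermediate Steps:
$g{\left(A \right)} = 2 A \left(6 + A\right)$
$R = \frac{i \sqrt{30}}{8}$ ($R = \frac{\sqrt{-44 + 2 \cdot 1 \left(6 + 1\right)}}{8} = \frac{\sqrt{-44 + 2 \cdot 1 \cdot 7}}{8} = \frac{\sqrt{-44 + 14}}{8} = \frac{\sqrt{-30}}{8} = \frac{i \sqrt{30}}{8} \approx 0.68465 i$)
$J{\left(D \right)} = 5 i$ ($J{\left(D \right)} = \sqrt{-25} = 5 i$)
$Z - J{\left(R \right)} = 43142 - 5 i$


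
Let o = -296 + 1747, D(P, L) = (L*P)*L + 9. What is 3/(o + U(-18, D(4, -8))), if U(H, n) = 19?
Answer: 1/490 ≈ 0.0020408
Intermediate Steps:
D(P, L) = 9 + P*L² (D(P, L) = P*L² + 9 = 9 + P*L²)
o = 1451
3/(o + U(-18, D(4, -8))) = 3/(1451 + 19) = 3/1470 = (1/1470)*3 = 1/490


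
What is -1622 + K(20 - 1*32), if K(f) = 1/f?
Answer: -19465/12 ≈ -1622.1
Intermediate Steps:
-1622 + K(20 - 1*32) = -1622 + 1/(20 - 1*32) = -1622 + 1/(20 - 32) = -1622 + 1/(-12) = -1622 - 1/12 = -19465/12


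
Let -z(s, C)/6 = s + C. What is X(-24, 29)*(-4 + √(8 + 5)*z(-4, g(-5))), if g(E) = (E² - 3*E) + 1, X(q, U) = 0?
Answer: 0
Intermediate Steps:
g(E) = 1 + E² - 3*E
z(s, C) = -6*C - 6*s (z(s, C) = -6*(s + C) = -6*(C + s) = -6*C - 6*s)
X(-24, 29)*(-4 + √(8 + 5)*z(-4, g(-5))) = 0*(-4 + √(8 + 5)*(-6*(1 + (-5)² - 3*(-5)) - 6*(-4))) = 0*(-4 + √13*(-6*(1 + 25 + 15) + 24)) = 0*(-4 + √13*(-6*41 + 24)) = 0*(-4 + √13*(-246 + 24)) = 0*(-4 + √13*(-222)) = 0*(-4 - 222*√13) = 0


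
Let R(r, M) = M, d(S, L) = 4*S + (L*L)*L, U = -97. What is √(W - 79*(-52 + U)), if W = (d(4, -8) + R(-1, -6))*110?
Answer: I*√43449 ≈ 208.44*I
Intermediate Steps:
d(S, L) = L³ + 4*S (d(S, L) = 4*S + L²*L = 4*S + L³ = L³ + 4*S)
W = -55220 (W = (((-8)³ + 4*4) - 6)*110 = ((-512 + 16) - 6)*110 = (-496 - 6)*110 = -502*110 = -55220)
√(W - 79*(-52 + U)) = √(-55220 - 79*(-52 - 97)) = √(-55220 - 79*(-149)) = √(-55220 + 11771) = √(-43449) = I*√43449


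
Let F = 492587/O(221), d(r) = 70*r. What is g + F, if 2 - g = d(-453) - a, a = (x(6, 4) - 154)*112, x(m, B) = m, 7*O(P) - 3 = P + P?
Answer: 10183629/445 ≈ 22885.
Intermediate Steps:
O(P) = 3/7 + 2*P/7 (O(P) = 3/7 + (P + P)/7 = 3/7 + (2*P)/7 = 3/7 + 2*P/7)
F = 3448109/445 (F = 492587/(3/7 + (2/7)*221) = 492587/(3/7 + 442/7) = 492587/(445/7) = 492587*(7/445) = 3448109/445 ≈ 7748.6)
a = -16576 (a = (6 - 154)*112 = -148*112 = -16576)
g = 15136 (g = 2 - (70*(-453) - 1*(-16576)) = 2 - (-31710 + 16576) = 2 - 1*(-15134) = 2 + 15134 = 15136)
g + F = 15136 + 3448109/445 = 10183629/445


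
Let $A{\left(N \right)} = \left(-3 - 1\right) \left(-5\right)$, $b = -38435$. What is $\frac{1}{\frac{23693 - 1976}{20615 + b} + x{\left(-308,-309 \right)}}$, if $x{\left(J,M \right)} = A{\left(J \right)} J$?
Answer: $- \frac{1980}{12199213} \approx -0.00016231$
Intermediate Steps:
$A{\left(N \right)} = 20$ ($A{\left(N \right)} = \left(-4\right) \left(-5\right) = 20$)
$x{\left(J,M \right)} = 20 J$
$\frac{1}{\frac{23693 - 1976}{20615 + b} + x{\left(-308,-309 \right)}} = \frac{1}{\frac{23693 - 1976}{20615 - 38435} + 20 \left(-308\right)} = \frac{1}{\frac{21717}{-17820} - 6160} = \frac{1}{21717 \left(- \frac{1}{17820}\right) - 6160} = \frac{1}{- \frac{2413}{1980} - 6160} = \frac{1}{- \frac{12199213}{1980}} = - \frac{1980}{12199213}$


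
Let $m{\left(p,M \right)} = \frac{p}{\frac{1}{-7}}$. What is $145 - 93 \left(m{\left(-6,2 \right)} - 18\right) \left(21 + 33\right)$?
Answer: $-120383$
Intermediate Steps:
$m{\left(p,M \right)} = - 7 p$ ($m{\left(p,M \right)} = \frac{p}{- \frac{1}{7}} = p \left(-7\right) = - 7 p$)
$145 - 93 \left(m{\left(-6,2 \right)} - 18\right) \left(21 + 33\right) = 145 - 93 \left(\left(-7\right) \left(-6\right) - 18\right) \left(21 + 33\right) = 145 - 93 \left(42 - 18\right) 54 = 145 - 93 \cdot 24 \cdot 54 = 145 - 120528 = -120383$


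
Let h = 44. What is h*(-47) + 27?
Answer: -2041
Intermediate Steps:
h*(-47) + 27 = 44*(-47) + 27 = -2068 + 27 = -2041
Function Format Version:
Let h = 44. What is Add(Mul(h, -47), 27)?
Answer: -2041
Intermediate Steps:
Add(Mul(h, -47), 27) = Add(Mul(44, -47), 27) = Add(-2068, 27) = -2041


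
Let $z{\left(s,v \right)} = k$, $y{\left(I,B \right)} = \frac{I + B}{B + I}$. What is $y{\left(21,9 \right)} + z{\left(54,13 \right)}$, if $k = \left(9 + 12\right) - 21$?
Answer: $1$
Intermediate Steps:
$k = 0$ ($k = 21 - 21 = 0$)
$y{\left(I,B \right)} = 1$ ($y{\left(I,B \right)} = \frac{B + I}{B + I} = 1$)
$z{\left(s,v \right)} = 0$
$y{\left(21,9 \right)} + z{\left(54,13 \right)} = 1 + 0 = 1$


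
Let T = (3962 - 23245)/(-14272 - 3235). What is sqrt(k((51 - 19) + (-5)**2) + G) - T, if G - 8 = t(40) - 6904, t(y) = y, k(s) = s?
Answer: -19283/17507 + I*sqrt(6799) ≈ -1.1014 + 82.456*I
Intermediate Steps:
G = -6856 (G = 8 + (40 - 6904) = 8 - 6864 = -6856)
T = 19283/17507 (T = -19283/(-17507) = -19283*(-1/17507) = 19283/17507 ≈ 1.1014)
sqrt(k((51 - 19) + (-5)**2) + G) - T = sqrt(((51 - 19) + (-5)**2) - 6856) - 1*19283/17507 = sqrt((32 + 25) - 6856) - 19283/17507 = sqrt(57 - 6856) - 19283/17507 = sqrt(-6799) - 19283/17507 = I*sqrt(6799) - 19283/17507 = -19283/17507 + I*sqrt(6799)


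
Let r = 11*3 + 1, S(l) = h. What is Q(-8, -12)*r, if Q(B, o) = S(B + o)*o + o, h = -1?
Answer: 0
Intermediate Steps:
S(l) = -1
Q(B, o) = 0 (Q(B, o) = -o + o = 0)
r = 34 (r = 33 + 1 = 34)
Q(-8, -12)*r = 0*34 = 0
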